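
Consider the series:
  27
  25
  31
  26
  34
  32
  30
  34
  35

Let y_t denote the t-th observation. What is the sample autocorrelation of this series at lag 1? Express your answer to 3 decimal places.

0.153

Mean ȳ = (27 + 25 + 31 + 26 + 34 + 32 + 30 + 34 + 35)/9 = 30.4444
Numerator Σ_{t=1}^{8}(y_t−ȳ)(y_{t+1}−ȳ) = 16.9136
Denominator Σ(y_t−ȳ)² = 110.2222
r_1 = 16.9136 / 110.2222 = 0.153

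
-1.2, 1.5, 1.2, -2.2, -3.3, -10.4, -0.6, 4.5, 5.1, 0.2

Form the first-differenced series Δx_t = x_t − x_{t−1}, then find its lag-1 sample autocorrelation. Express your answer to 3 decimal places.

-0.038

First differences Δx: 2.7, -0.3, -3.4, -1.1, -7.1, 9.8, 5.1, 0.6, -4.9
Mean of differences = 0.1556
Numerator Σ(Δx_t−Δx̄)(Δx_{t+1}−Δx̄) = -8.3042
Denominator Σ(Δx_t−Δx̄)² = 216.7622
r_1(Δx) = -8.3042 / 216.7622 = -0.038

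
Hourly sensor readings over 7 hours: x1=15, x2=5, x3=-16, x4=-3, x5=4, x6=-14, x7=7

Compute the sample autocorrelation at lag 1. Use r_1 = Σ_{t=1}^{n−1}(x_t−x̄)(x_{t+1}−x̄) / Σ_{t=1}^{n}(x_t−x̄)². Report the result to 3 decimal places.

Mean x̄ = (15 + 5 − 16 − 3 + 4 − 14 + 7)/7 = -0.2857
Numerator Σ_{t=1}^{6}(x_t−x̄)(x_{t+1}−x̄) = -129.9388
Denominator Σ(x_t−x̄)² = 775.4286
r_1 = -129.9388 / 775.4286 = -0.168

-0.168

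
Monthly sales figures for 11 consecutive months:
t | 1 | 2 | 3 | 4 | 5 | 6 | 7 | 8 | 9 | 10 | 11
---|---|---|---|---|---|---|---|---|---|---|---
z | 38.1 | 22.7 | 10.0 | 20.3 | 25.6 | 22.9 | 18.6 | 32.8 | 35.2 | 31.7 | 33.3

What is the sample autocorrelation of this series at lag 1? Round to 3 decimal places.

0.336

Mean z̄ = (38.1 + 22.7 + 10.0 + 20.3 + 25.6 + 22.9 + 18.6 + 32.8 + 35.2 + 31.7 + 33.3)/11 = 26.4727
Numerator Σ_{t=1}^{10}(z_t−z̄)(z_{t+1}−z̄) = 243.3093
Denominator Σ(z_t−z̄)² = 724.5218
r_1 = 243.3093 / 724.5218 = 0.336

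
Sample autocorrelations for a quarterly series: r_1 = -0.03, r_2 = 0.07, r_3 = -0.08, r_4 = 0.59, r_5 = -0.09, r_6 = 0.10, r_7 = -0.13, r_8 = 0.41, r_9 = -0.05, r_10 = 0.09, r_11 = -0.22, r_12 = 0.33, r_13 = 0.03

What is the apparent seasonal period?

The largest autocorrelation is r_4 = 0.59, with weaker echoes at lags 8 (0.41) and 12 (0.33); the remaining lags stay at or below 0.10.
The dominant spike at lag 4 indicates a seasonal period of 4.

4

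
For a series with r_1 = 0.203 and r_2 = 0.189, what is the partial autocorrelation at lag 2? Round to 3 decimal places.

0.154

φ_{22} = (r_2 − r_1²) / (1 − r_1²)
r_1² = (0.203)² = 0.041209
Numerator = 0.189 − 0.0412 = 0.1478; denominator = 1 − 0.0412 = 0.9588
φ_{22} = 0.1478 / 0.9588 = 0.154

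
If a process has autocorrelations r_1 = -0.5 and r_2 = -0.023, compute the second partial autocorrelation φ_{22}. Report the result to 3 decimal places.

φ_{22} = (r_2 − r_1²) / (1 − r_1²)
r_1² = (-0.5)² = 0.25
Numerator = -0.023 − 0.2500 = -0.2730; denominator = 1 − 0.2500 = 0.7500
φ_{22} = -0.2730 / 0.7500 = -0.364

-0.364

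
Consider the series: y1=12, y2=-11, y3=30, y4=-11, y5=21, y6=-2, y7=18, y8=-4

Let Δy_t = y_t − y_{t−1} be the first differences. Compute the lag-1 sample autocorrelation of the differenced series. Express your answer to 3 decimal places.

-0.876

First differences Δy: -23, 41, -41, 32, -23, 20, -22
Mean of differences = -2.2857
Numerator Σ(Δy_t−Δȳ)(Δy_{t+1}−Δȳ) = -5510.9388
Denominator Σ(Δy_t−Δȳ)² = 6291.4286
r_1(Δy) = -5510.9388 / 6291.4286 = -0.876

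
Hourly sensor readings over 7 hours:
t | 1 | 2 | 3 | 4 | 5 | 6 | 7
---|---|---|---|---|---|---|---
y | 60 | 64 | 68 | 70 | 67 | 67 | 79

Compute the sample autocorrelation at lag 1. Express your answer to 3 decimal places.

0.094

Mean ȳ = (60 + 64 + 68 + 70 + 67 + 67 + 79)/7 = 67.8571
Numerator Σ_{t=1}^{6}(y_t−ȳ)(y_{t+1}−ȳ) = 19.4082
Denominator Σ(y_t−ȳ)² = 206.8571
r_1 = 19.4082 / 206.8571 = 0.094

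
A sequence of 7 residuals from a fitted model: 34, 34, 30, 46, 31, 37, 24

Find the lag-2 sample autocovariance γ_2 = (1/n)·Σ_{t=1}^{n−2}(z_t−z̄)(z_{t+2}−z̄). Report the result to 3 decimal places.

11.324

Mean z̄ = (34 + 34 + 30 + 46 + 31 + 37 + 24)/7 = 33.7143
Deviations: 0.2857, 0.2857, -3.7143, 12.2857, -2.7143, 3.2857, -9.7143
Σ_{t=1}^{5}(z_t−z̄)(z_{t+2}−z̄) = 79.2653
γ_2 = 79.2653 / 7 = 11.324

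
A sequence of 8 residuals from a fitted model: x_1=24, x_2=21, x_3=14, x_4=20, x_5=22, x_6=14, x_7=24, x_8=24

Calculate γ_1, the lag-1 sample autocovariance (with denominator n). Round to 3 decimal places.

Mean x̄ = (24 + 21 + 14 + 20 + 22 + 14 + 24 + 24)/8 = 20.3750
Deviations: 3.6250, 0.6250, -6.3750, -0.3750, 1.6250, -6.3750, 3.6250, 3.6250
Σ_{t=1}^{7}(x_t−x̄)(x_{t+1}−x̄) = -20.2656
γ_1 = -20.2656 / 8 = -2.533

-2.533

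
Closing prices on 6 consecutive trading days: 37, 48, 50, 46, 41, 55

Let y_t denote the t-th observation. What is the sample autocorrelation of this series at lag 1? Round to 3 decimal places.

Mean ȳ = (37 + 48 + 50 + 46 + 41 + 55)/6 = 46.1667
Deviations from mean: -9.1667, 1.8333, 3.8333, -0.1667, -5.1667, 8.8333
Numerator Σ_{t=1}^{5}(y_t−ȳ)(y_{t+1}−ȳ) = -55.1944
Denominator Σ(y_t−ȳ)² = 206.8333
r_1 = -55.1944 / 206.8333 = -0.267

-0.267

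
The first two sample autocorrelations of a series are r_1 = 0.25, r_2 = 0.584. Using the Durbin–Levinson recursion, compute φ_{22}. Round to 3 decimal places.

φ_{22} = (r_2 − r_1²) / (1 − r_1²)
r_1² = (0.25)² = 0.0625
Numerator = 0.584 − 0.0625 = 0.5215; denominator = 1 − 0.0625 = 0.9375
φ_{22} = 0.5215 / 0.9375 = 0.556

0.556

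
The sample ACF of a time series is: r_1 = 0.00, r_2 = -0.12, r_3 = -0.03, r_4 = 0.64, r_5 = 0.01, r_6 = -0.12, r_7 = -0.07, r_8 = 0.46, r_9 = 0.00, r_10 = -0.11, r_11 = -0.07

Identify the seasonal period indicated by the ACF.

4

The largest autocorrelation is r_4 = 0.64, with a weaker echo at lag 8 (0.46); the remaining lags stay at or below 0.01.
The dominant spike at lag 4 indicates a seasonal period of 4.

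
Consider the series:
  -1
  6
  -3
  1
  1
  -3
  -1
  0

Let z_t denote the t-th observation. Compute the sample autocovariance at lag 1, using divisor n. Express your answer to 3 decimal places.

-3.250

Mean z̄ = (-1 + 6 − 3 + 1 + 1 − 3 − 1 + 0)/8 = 0.0000
Deviations: -1.0000, 6.0000, -3.0000, 1.0000, 1.0000, -3.0000, -1.0000, 0.0000
Σ_{t=1}^{7}(z_t−z̄)(z_{t+1}−z̄) = -26.0000
γ_1 = -26.0000 / 8 = -3.250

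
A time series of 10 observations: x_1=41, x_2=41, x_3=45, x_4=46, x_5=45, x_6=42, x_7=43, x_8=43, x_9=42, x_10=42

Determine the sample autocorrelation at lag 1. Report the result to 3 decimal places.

Mean x̄ = (41 + 41 + 45 + 46 + 45 + 42 + 43 + 43 + 42 + 42)/10 = 43.0000
Numerator Σ_{t=1}^{9}(x_t−x̄)(x_{t+1}−x̄) = 11.0000
Denominator Σ(x_t−x̄)² = 28.0000
r_1 = 11.0000 / 28.0000 = 0.393

0.393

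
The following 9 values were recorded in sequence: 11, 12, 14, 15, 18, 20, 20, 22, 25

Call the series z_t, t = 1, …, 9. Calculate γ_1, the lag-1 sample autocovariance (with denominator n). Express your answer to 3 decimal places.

Mean z̄ = (11 + 12 + 14 + 15 + 18 + 20 + 20 + 22 + 25)/9 = 17.4444
Σ_{t=1}^{8}(z_t−z̄)(z_{t+1}−z̄) = 114.9136
γ_1 = 114.9136 / 9 = 12.768

12.768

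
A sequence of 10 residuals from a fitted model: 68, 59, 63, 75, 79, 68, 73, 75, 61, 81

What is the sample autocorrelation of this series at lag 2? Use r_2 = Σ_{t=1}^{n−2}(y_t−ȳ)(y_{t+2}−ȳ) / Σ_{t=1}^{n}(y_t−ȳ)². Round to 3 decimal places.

-0.138

Mean ȳ = (68 + 59 + 63 + 75 + 79 + 68 + 73 + 75 + 61 + 81)/10 = 70.2000
Numerator Σ_{t=1}^{8}(y_t−ȳ)(y_{t+2}−ȳ) = -71.6800
Denominator Σ(y_t−ȳ)² = 519.6000
r_2 = -71.6800 / 519.6000 = -0.138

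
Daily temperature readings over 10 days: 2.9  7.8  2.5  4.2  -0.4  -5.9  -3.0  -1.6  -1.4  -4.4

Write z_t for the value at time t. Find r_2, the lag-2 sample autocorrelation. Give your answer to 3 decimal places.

0.226

Mean z̄ = (2.9 + 7.8 + 2.5 + 4.2 − 0.4 − 5.9 − 3.0 − 1.6 − 1.4 − 4.4)/10 = 0.0700
Numerator Σ_{t=1}^{8}(z_t−z̄)(z_{t+2}−z̄) = 36.3942
Denominator Σ(z_t−z̄)² = 160.9410
r_2 = 36.3942 / 160.9410 = 0.226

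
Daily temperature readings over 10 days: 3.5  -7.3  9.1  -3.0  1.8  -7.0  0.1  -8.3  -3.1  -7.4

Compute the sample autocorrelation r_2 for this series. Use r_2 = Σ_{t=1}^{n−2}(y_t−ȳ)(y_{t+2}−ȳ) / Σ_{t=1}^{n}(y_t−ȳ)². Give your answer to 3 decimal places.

0.626

Mean ȳ = (3.5 − 7.3 + 9.1 − 3.0 + 1.8 − 7.0 + 0.1 − 8.3 − 3.1 − 7.4)/10 = -2.1600
Numerator Σ_{t=1}^{8}(y_t−ȳ)(y_{t+2}−ȳ) = 185.4208
Denominator Σ(y_t−ȳ)² = 296.2040
r_2 = 185.4208 / 296.2040 = 0.626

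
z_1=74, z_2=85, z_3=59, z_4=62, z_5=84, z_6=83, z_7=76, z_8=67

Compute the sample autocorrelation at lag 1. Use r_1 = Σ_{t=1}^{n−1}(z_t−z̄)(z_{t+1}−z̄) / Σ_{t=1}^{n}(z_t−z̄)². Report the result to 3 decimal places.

-0.014

Mean z̄ = (74 + 85 + 59 + 62 + 84 + 83 + 76 + 67)/8 = 73.7500
Deviations from mean: 0.2500, 11.2500, -14.7500, -11.7500, 10.2500, 9.2500, 2.2500, -6.7500
Numerator Σ_{t=1}^{7}(z_t−z̄)(z_{t+1}−z̄) = -9.8125
Denominator Σ(z_t−z̄)² = 723.5000
r_1 = -9.8125 / 723.5000 = -0.014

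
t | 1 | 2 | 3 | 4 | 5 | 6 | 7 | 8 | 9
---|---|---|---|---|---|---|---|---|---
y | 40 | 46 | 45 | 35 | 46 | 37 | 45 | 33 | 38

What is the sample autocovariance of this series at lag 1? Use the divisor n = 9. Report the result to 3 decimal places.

Mean ȳ = (40 + 46 + 45 + 35 + 46 + 37 + 45 + 33 + 38)/9 = 40.5556
Σ_{t=1}^{8}(y_t−ȳ)(y_{t+1}−ȳ) = -83.1975
γ_1 = -83.1975 / 9 = -9.244

-9.244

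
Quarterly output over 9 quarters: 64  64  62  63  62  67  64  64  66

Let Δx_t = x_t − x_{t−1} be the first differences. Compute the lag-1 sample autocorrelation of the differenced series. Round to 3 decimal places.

-0.530

First differences Δx: 0, -2, 1, -1, 5, -3, 0, 2
Mean of differences = 0.2500
Numerator Σ(Δx_t−Δx̄)(Δx_{t+1}−Δx̄) = -23.0625
Denominator Σ(Δx_t−Δx̄)² = 43.5000
r_1(Δx) = -23.0625 / 43.5000 = -0.530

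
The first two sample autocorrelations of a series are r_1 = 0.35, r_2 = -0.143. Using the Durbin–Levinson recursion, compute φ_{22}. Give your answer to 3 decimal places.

-0.303

φ_{22} = (r_2 − r_1²) / (1 − r_1²)
r_1² = (0.35)² = 0.1225
Numerator = -0.143 − 0.1225 = -0.2655; denominator = 1 − 0.1225 = 0.8775
φ_{22} = -0.2655 / 0.8775 = -0.303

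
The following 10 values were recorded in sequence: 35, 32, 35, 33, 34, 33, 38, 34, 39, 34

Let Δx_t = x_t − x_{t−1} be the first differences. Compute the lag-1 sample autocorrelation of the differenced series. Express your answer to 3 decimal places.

-0.759

First differences Δx: -3, 3, -2, 1, -1, 5, -4, 5, -5
Mean of differences = -0.1111
Numerator Σ(Δx_t−Δx̄)(Δx_{t+1}−Δx̄) = -87.2346
Denominator Σ(Δx_t−Δx̄)² = 114.8889
r_1(Δx) = -87.2346 / 114.8889 = -0.759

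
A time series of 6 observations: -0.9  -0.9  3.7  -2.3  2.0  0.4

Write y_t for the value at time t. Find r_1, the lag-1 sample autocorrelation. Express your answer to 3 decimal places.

-0.655

Mean ȳ = (-0.9 − 0.9 + 3.7 − 2.3 + 2.0 + 0.4)/6 = 0.3333
Deviations from mean: -1.2333, -1.2333, 3.3667, -2.6333, 1.6667, 0.0667
Numerator Σ_{t=1}^{5}(y_t−ȳ)(y_{t+1}−ȳ) = -15.7744
Denominator Σ(y_t−ȳ)² = 24.0933
r_1 = -15.7744 / 24.0933 = -0.655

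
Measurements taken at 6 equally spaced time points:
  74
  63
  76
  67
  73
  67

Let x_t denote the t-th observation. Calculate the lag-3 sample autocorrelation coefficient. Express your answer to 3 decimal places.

Mean x̄ = (74 + 63 + 76 + 67 + 73 + 67)/6 = 70.0000
Deviations from mean: 4.0000, -7.0000, 6.0000, -3.0000, 3.0000, -3.0000
Numerator Σ_{t=1}^{3}(x_t−x̄)(x_{t+3}−x̄) = -51.0000
Denominator Σ(x_t−x̄)² = 128.0000
r_3 = -51.0000 / 128.0000 = -0.398

-0.398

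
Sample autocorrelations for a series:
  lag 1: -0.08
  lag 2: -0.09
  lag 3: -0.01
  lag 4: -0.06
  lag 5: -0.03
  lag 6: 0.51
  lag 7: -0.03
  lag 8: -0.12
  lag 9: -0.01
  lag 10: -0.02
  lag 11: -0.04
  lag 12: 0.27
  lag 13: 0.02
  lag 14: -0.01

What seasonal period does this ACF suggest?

6

The largest autocorrelation is r_6 = 0.51, with a weaker echo at lag 12 (0.27); the remaining lags stay at or below 0.02.
The dominant spike at lag 6 indicates a seasonal period of 6.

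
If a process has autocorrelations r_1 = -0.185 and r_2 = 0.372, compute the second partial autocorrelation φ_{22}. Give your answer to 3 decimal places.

0.350

φ_{22} = (r_2 − r_1²) / (1 − r_1²)
r_1² = (-0.185)² = 0.034225
Numerator = 0.372 − 0.0342 = 0.3378; denominator = 1 − 0.0342 = 0.9658
φ_{22} = 0.3378 / 0.9658 = 0.350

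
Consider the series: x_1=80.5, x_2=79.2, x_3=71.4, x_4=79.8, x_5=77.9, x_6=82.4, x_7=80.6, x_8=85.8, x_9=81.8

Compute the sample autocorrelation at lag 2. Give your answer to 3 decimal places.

Mean x̄ = (80.5 + 79.2 + 71.4 + 79.8 + 77.9 + 82.4 + 80.6 + 85.8 + 81.8)/9 = 79.9333
Σ(x_t−x̄)(x_{t+2}−x̄) = (-4.8356) + (0.0978) + (17.3511) + (-0.3289) + (-1.3556) + (14.4711) + (1.2444) = 26.6444
Denominator Σ(x_t−x̄)² = 122.2600
r_2 = 26.6444 / 122.2600 = 0.218

0.218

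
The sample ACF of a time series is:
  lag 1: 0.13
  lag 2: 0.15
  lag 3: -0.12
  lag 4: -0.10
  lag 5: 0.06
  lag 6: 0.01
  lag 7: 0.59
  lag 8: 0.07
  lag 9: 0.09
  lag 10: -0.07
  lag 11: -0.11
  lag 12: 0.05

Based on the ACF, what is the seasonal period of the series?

The largest autocorrelation is r_7 = 0.59; the remaining lags stay at or below 0.15.
The dominant spike at lag 7 indicates a seasonal period of 7.

7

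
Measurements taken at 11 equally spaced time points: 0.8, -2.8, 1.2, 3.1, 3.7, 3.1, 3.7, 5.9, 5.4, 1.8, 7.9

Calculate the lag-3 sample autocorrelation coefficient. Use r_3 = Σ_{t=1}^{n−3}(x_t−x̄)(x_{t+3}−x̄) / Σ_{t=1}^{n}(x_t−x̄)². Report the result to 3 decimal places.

0.133

Mean x̄ = (0.8 − 2.8 + 1.2 + 3.1 + 3.7 + 3.1 + 3.7 + 5.9 + 5.4 + 1.8 + 7.9)/11 = 3.0727
Numerator Σ_{t=1}^{8}(x_t−x̄)(x_{t+3}−x̄) = 10.9069
Denominator Σ(x_t−x̄)² = 82.2818
r_3 = 10.9069 / 82.2818 = 0.133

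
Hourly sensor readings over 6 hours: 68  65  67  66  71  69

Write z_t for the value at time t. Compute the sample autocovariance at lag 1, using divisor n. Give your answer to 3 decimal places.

0.148

Mean z̄ = (68 + 65 + 67 + 66 + 71 + 69)/6 = 67.6667
Deviations: 0.3333, -2.6667, -0.6667, -1.6667, 3.3333, 1.3333
Σ_{t=1}^{5}(z_t−z̄)(z_{t+1}−z̄) = 0.8889
γ_1 = 0.8889 / 6 = 0.148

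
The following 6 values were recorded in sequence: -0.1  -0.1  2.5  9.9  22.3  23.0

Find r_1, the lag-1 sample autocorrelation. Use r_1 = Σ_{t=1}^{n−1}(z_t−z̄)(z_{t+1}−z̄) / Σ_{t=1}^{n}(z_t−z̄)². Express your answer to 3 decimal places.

Mean z̄ = (-0.1 − 0.1 + 2.5 + 9.9 + 22.3 + 23.0)/6 = 9.5833
Deviations from mean: -9.6833, -9.6833, -7.0833, 0.3167, 12.7167, 13.4167
Σ(z_t−z̄)(z_{t+1}−z̄) = (93.7669) + (68.5903) + (-2.2431) + (4.0269) + (170.6153) = 334.7564
Denominator Σ(z_t−z̄)² = 579.5283
r_1 = 334.7564 / 579.5283 = 0.578

0.578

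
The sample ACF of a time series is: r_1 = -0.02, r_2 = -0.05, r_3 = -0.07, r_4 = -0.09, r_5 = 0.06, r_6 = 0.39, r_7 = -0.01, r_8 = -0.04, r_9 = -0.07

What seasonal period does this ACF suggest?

6

The largest autocorrelation is r_6 = 0.39; the remaining lags stay at or below 0.06.
The dominant spike at lag 6 indicates a seasonal period of 6.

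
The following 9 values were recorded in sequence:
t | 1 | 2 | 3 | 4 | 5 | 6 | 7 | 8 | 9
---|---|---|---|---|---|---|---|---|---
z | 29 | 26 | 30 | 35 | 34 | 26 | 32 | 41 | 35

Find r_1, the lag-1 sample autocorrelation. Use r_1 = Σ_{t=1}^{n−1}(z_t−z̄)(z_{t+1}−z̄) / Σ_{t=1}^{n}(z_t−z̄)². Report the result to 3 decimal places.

Mean z̄ = (29 + 26 + 30 + 35 + 34 + 26 + 32 + 41 + 35)/9 = 32.0000
Numerator Σ_{t=1}^{8}(z_t−z̄)(z_{t+1}−z̄) = 45.0000
Denominator Σ(z_t−z̄)² = 188.0000
r_1 = 45.0000 / 188.0000 = 0.239

0.239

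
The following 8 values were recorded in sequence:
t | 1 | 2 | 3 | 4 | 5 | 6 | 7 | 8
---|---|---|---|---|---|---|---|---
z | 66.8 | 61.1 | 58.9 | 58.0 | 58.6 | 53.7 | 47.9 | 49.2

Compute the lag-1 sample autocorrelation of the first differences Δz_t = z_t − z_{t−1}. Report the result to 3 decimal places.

First differences Δz: -5.7, -2.2, -0.9, 0.6, -4.9, -5.8, 1.3
Mean of differences = -2.5143
Numerator Σ(Δz_t−Δz̄)(Δz_{t+1}−Δz̄) = -7.5902
Denominator Σ(Δz_t−Δz̄)² = 53.5886
r_1(Δz) = -7.5902 / 53.5886 = -0.142

-0.142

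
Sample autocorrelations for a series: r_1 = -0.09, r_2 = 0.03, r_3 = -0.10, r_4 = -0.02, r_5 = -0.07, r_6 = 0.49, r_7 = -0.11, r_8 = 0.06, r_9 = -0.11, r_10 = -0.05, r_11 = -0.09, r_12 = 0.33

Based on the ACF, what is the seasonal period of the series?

The largest autocorrelation is r_6 = 0.49, with a weaker echo at lag 12 (0.33); the remaining lags stay at or below 0.06.
The dominant spike at lag 6 indicates a seasonal period of 6.

6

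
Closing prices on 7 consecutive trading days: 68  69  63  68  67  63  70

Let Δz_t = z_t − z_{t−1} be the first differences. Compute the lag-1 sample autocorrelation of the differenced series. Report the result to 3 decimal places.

-0.496

First differences Δz: 1, -6, 5, -1, -4, 7
Mean of differences = 0.3333
Numerator Σ(Δz_t−Δz̄)(Δz_{t+1}−Δz̄) = -63.1111
Denominator Σ(Δz_t−Δz̄)² = 127.3333
r_1(Δz) = -63.1111 / 127.3333 = -0.496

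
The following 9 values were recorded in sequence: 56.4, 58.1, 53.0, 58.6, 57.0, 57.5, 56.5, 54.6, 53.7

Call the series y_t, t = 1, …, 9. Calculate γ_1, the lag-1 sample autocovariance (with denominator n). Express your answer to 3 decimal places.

-0.714

Mean ȳ = (56.4 + 58.1 + 53.0 + 58.6 + 57.0 + 57.5 + 56.5 + 54.6 + 53.7)/9 = 56.1556
Σ_{t=1}^{8}(y_t−ȳ)(y_{t+1}−ȳ) = -6.4275
γ_1 = -6.4275 / 9 = -0.714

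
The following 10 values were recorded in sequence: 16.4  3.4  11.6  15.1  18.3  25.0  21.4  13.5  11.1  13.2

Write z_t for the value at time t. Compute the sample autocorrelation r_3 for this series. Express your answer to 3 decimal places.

Mean z̄ = (16.4 + 3.4 + 11.6 + 15.1 + 18.3 + 25.0 + 21.4 + 13.5 + 11.1 + 13.2)/10 = 14.9000
Numerator Σ_{t=1}^{7}(z_t−z̄)(z_{t+3}−z̄) = -125.0200
Denominator Σ(z_t−z̄)² = 320.5400
r_3 = -125.0200 / 320.5400 = -0.390

-0.390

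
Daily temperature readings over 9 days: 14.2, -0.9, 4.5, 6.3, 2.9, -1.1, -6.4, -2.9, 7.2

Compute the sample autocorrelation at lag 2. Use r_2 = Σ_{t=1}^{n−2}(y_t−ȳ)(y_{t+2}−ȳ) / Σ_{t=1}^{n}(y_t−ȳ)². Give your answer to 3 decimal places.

-0.089

Mean ȳ = (14.2 − 0.9 + 4.5 + 6.3 + 2.9 − 1.1 − 6.4 − 2.9 + 7.2)/9 = 2.6444
Σ(y_t−ȳ)(y_{t+2}−ȳ) = (21.4420) + (-12.9569) + (0.4742) + (-13.6880) + (-2.3114) + (20.7609) + (-41.2025) = -27.4817
Denominator Σ(y_t−ȳ)² = 310.2822
r_2 = -27.4817 / 310.2822 = -0.089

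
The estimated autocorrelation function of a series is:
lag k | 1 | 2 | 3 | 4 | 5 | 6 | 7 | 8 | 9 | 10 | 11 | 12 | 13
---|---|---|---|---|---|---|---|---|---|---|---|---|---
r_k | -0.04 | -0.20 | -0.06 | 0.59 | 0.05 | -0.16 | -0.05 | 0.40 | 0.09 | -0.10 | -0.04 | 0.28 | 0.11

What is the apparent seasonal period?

The largest autocorrelation is r_4 = 0.59, with weaker echoes at lags 8 (0.40) and 12 (0.28); the remaining lags stay at or below 0.11.
The dominant spike at lag 4 indicates a seasonal period of 4.

4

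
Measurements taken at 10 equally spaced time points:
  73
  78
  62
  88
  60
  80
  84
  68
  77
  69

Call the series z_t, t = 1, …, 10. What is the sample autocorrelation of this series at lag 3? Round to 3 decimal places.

0.068

Mean z̄ = (73 + 78 + 62 + 88 + 60 + 80 + 84 + 68 + 77 + 69)/10 = 73.9000
Numerator Σ_{t=1}^{7}(z_t−z̄)(z_{t+3}−z̄) = 51.5700
Denominator Σ(z_t−z̄)² = 758.9000
r_3 = 51.5700 / 758.9000 = 0.068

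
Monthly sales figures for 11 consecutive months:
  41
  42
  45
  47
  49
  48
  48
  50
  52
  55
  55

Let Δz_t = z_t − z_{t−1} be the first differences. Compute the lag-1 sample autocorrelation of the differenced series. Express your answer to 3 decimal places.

0.051

First differences Δz: 1, 3, 2, 2, -1, 0, 2, 2, 3, 0
Mean of differences = 1.4000
Numerator Σ(Δz_t−Δz̄)(Δz_{t+1}−Δz̄) = 0.8400
Denominator Σ(Δz_t−Δz̄)² = 16.4000
r_1(Δz) = 0.8400 / 16.4000 = 0.051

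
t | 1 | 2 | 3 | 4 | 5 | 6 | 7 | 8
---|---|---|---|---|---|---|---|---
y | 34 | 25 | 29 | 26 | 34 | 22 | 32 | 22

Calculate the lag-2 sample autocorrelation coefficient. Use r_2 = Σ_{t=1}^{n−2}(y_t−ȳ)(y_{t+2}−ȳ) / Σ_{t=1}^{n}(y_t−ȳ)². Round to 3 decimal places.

Mean ȳ = (34 + 25 + 29 + 26 + 34 + 22 + 32 + 22)/8 = 28.0000
Deviations from mean: 6.0000, -3.0000, 1.0000, -2.0000, 6.0000, -6.0000, 4.0000, -6.0000
Σ(y_t−ȳ)(y_{t+2}−ȳ) = (6.0000) + (6.0000) + (6.0000) + (12.0000) + (24.0000) + (36.0000) = 90.0000
Denominator Σ(y_t−ȳ)² = 174.0000
r_2 = 90.0000 / 174.0000 = 0.517

0.517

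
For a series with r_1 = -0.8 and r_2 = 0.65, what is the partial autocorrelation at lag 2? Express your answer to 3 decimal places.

φ_{22} = (r_2 − r_1²) / (1 − r_1²)
r_1² = (-0.8)² = 0.64
Numerator = 0.65 − 0.6400 = 0.0100; denominator = 1 − 0.6400 = 0.3600
φ_{22} = 0.0100 / 0.3600 = 0.028

0.028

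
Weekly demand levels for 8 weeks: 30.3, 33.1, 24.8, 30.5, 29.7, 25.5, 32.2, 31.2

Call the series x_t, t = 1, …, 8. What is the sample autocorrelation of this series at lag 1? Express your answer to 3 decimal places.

Mean x̄ = (30.3 + 33.1 + 24.8 + 30.5 + 29.7 + 25.5 + 32.2 + 31.2)/8 = 29.6625
Deviations from mean: 0.6375, 3.4375, -4.8625, 0.8375, 0.0375, -4.1625, 2.5375, 1.5375
Numerator Σ_{t=1}^{7}(x_t−x̄)(x_{t+1}−x̄) = -25.3814
Denominator Σ(x_t−x̄)² = 62.6988
r_1 = -25.3814 / 62.6988 = -0.405

-0.405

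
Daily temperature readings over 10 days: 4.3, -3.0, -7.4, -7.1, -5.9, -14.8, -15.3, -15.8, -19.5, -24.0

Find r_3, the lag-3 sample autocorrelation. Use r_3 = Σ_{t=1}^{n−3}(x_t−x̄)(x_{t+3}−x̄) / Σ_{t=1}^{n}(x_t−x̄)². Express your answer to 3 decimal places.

Mean x̄ = (4.3 − 3.0 − 7.4 − 7.1 − 5.9 − 14.8 − 15.3 − 15.8 − 19.5 − 24.0)/10 = -10.8500
Numerator Σ_{t=1}^{7}(x_t−x̄)(x_{t+3}−x̄) = 133.5375
Denominator Σ(x_t−x̄)² = 649.2650
r_3 = 133.5375 / 649.2650 = 0.206

0.206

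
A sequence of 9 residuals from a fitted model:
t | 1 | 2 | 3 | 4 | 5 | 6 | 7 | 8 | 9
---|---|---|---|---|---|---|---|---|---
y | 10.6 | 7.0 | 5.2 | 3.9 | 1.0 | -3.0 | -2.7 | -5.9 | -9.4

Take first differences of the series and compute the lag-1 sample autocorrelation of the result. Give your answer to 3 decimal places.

-0.354

First differences Δy: -3.6, -1.8, -1.3, -2.9, -4.0, 0.3, -3.2, -3.5
Mean of differences = -2.5000
Numerator Σ(Δy_t−Δȳ)(Δy_{t+1}−Δȳ) = -5.2700
Denominator Σ(Δy_t−Δȳ)² = 14.8800
r_1(Δy) = -5.2700 / 14.8800 = -0.354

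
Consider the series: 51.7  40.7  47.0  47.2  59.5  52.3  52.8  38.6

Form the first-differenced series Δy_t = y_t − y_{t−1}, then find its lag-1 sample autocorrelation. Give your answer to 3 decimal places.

-0.269

First differences Δy: -11.0, 6.3, 0.2, 12.3, -7.2, 0.5, -14.2
Mean of differences = -1.8714
Numerator Σ(Δy_t−Δȳ)(Δy_{t+1}−Δȳ) = -145.6980
Denominator Σ(Δy_t−Δȳ)² = 541.2343
r_1(Δy) = -145.6980 / 541.2343 = -0.269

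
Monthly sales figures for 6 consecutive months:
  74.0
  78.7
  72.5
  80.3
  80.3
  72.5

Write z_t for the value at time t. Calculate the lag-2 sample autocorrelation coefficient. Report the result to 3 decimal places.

Mean z̄ = (74.0 + 78.7 + 72.5 + 80.3 + 80.3 + 72.5)/6 = 76.3833
Deviations from mean: -2.3833, 2.3167, -3.8833, 3.9167, 3.9167, -3.8833
Numerator Σ_{t=1}^{4}(z_t−z̄)(z_{t+2}−z̄) = -12.0906
Denominator Σ(z_t−z̄)² = 71.8883
r_2 = -12.0906 / 71.8883 = -0.168

-0.168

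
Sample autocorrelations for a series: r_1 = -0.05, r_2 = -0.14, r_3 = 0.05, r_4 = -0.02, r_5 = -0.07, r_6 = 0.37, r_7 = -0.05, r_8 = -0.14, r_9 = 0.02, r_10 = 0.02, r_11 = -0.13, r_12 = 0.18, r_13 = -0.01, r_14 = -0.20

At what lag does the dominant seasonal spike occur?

6

The largest autocorrelation is r_6 = 0.37, with a weaker echo at lag 12 (0.18); the remaining lags stay at or below 0.05.
The dominant spike at lag 6 indicates a seasonal period of 6.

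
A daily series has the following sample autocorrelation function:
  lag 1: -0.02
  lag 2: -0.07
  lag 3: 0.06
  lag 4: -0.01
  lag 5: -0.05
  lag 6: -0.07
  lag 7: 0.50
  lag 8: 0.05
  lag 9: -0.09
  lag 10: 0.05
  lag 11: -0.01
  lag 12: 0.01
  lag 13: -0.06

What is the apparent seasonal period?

The largest autocorrelation is r_7 = 0.50; the remaining lags stay at or below 0.06.
The dominant spike at lag 7 indicates a seasonal period of 7.

7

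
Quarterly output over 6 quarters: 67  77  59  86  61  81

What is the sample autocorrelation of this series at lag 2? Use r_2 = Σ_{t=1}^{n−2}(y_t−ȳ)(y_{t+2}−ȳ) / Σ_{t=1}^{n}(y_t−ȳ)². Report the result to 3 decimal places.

0.655

Mean ȳ = (67 + 77 + 59 + 86 + 61 + 81)/6 = 71.8333
Deviations from mean: -4.8333, 5.1667, -12.8333, 14.1667, -10.8333, 9.1667
Σ(y_t−ȳ)(y_{t+2}−ȳ) = (62.0278) + (73.1944) + (139.0278) + (129.8611) = 404.1111
Denominator Σ(y_t−ȳ)² = 616.8333
r_2 = 404.1111 / 616.8333 = 0.655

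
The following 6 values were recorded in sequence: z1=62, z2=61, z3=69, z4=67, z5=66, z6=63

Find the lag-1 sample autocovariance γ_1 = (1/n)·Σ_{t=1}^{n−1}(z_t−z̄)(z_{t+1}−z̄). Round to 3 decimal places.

Mean z̄ = (62 + 61 + 69 + 67 + 66 + 63)/6 = 64.6667
Σ_{t=1}^{5}(z_t−z̄)(z_{t+1}−z̄) = 4.8889
γ_1 = 4.8889 / 6 = 0.815

0.815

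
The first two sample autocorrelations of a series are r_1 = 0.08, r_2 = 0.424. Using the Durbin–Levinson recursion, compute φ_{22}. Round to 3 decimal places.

0.420

φ_{22} = (r_2 − r_1²) / (1 − r_1²)
r_1² = (0.08)² = 0.0064
Numerator = 0.424 − 0.0064 = 0.4176; denominator = 1 − 0.0064 = 0.9936
φ_{22} = 0.4176 / 0.9936 = 0.420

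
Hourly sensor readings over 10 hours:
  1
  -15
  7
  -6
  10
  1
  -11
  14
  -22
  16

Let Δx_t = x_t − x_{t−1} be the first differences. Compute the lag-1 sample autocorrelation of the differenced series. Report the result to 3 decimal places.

-0.728

First differences Δx: -16, 22, -13, 16, -9, -12, 25, -36, 38
Mean of differences = 1.6667
Numerator Σ(Δx_t−Δx̄)(Δx_{t+1}−Δx̄) = -3441.1111
Denominator Σ(Δx_t−Δx̄)² = 4730.0000
r_1(Δx) = -3441.1111 / 4730.0000 = -0.728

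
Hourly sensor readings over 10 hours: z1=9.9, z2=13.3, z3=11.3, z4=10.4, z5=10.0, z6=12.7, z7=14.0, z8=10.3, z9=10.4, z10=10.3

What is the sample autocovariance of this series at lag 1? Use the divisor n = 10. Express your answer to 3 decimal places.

Mean z̄ = (9.9 + 13.3 + 11.3 + 10.4 + 10.0 + 12.7 + 14.0 + 10.3 + 10.4 + 10.3)/10 = 11.2600
Σ_{t=1}^{9}(z_t−z̄)(z_{t+1}−z̄) = -0.4916
γ_1 = -0.4916 / 10 = -0.049

-0.049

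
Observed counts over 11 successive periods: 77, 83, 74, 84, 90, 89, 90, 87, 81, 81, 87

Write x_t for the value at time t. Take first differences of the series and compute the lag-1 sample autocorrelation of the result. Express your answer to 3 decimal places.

-0.230

First differences Δx: 6, -9, 10, 6, -1, 1, -3, -6, 0, 6
Mean of differences = 1.0000
Numerator Σ(Δx_t−Δx̄)(Δx_{t+1}−Δx̄) = -75.0000
Denominator Σ(Δx_t−Δx̄)² = 326.0000
r_1(Δx) = -75.0000 / 326.0000 = -0.230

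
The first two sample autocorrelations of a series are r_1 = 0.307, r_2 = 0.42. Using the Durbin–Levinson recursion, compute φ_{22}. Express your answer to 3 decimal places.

φ_{22} = (r_2 − r_1²) / (1 − r_1²)
r_1² = (0.307)² = 0.094249
Numerator = 0.42 − 0.0942 = 0.3258; denominator = 1 − 0.0942 = 0.9058
φ_{22} = 0.3258 / 0.9058 = 0.360

0.360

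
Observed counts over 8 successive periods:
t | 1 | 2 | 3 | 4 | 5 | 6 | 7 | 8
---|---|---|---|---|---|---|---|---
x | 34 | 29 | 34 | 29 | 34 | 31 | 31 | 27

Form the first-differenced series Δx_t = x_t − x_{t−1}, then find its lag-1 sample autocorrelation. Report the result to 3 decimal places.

-0.754

First differences Δx: -5, 5, -5, 5, -3, 0, -4
Mean of differences = -1.0000
Numerator Σ(Δx_t−Δx̄)(Δx_{t+1}−Δx̄) = -89.0000
Denominator Σ(Δx_t−Δx̄)² = 118.0000
r_1(Δx) = -89.0000 / 118.0000 = -0.754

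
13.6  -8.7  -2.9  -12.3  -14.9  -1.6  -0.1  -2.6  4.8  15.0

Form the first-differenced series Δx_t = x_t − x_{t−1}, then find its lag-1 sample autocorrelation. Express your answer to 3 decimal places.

-0.127

First differences Δx: -22.3, 5.8, -9.4, -2.6, 13.3, 1.5, -2.5, 7.4, 10.2
Mean of differences = 0.1556
Numerator Σ(Δx_t−Δx̄)(Δx_{t+1}−Δx̄) = -122.9442
Denominator Σ(Δx_t−Δx̄)² = 970.0222
r_1(Δx) = -122.9442 / 970.0222 = -0.127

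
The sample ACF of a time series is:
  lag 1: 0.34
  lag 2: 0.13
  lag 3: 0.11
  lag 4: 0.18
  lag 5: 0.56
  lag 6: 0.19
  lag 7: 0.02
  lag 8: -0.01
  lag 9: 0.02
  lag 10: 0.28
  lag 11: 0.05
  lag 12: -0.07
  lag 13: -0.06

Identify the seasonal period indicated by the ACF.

The largest autocorrelation is r_5 = 0.56; the remaining lags stay at or below 0.34. The elevated value at lag 1 (0.34), dropping to 0.13 at lag 2, reflects decaying short-term dependence rather than seasonality.
The dominant spike at lag 5 indicates a seasonal period of 5.

5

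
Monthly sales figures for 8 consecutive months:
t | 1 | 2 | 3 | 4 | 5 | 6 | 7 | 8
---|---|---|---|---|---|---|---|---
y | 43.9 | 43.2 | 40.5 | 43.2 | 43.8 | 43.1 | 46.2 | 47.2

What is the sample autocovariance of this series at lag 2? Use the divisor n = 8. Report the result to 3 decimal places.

Mean ȳ = (43.9 + 43.2 + 40.5 + 43.2 + 43.8 + 43.1 + 46.2 + 47.2)/8 = 43.8875
Σ_{t=1}^{6}(y_t−ȳ)(y_{t+2}−ȳ) = -1.5428
γ_2 = -1.5428 / 8 = -0.193

-0.193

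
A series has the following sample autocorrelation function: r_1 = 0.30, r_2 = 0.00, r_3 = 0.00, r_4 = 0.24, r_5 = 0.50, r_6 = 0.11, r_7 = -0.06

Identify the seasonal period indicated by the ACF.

5

The largest autocorrelation is r_5 = 0.50; the remaining lags stay at or below 0.30. The elevated value at lag 1 (0.30), dropping to 0.00 at lag 2, reflects decaying short-term dependence rather than seasonality.
The dominant spike at lag 5 indicates a seasonal period of 5.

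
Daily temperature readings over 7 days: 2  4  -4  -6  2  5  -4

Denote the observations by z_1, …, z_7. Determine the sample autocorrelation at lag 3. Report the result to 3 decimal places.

-0.008

Mean z̄ = (2 + 4 − 4 − 6 + 2 + 5 − 4)/7 = -0.1429
Σ(z_t−z̄)(z_{t+3}−z̄) = (-12.5510) + (8.8776) + (-19.8367) + (22.5918) = -0.9184
Denominator Σ(z_t−z̄)² = 116.8571
r_3 = -0.9184 / 116.8571 = -0.008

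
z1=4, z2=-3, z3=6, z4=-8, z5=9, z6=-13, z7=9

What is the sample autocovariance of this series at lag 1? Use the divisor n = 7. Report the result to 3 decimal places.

-54.169

Mean z̄ = (4 − 3 + 6 − 8 + 9 − 13 + 9)/7 = 0.5714
Deviations: 3.4286, -3.5714, 5.4286, -8.5714, 8.4286, -13.5714, 8.4286
Σ_{t=1}^{6}(z_t−z̄)(z_{t+1}−z̄) = -379.1837
γ_1 = -379.1837 / 7 = -54.169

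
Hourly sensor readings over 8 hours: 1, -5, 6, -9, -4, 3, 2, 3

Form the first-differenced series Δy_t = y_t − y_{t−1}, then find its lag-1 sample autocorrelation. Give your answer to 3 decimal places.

First differences Δy: -6, 11, -15, 5, 7, -1, 1
Mean of differences = 0.2857
Numerator Σ(Δy_t−Δȳ)(Δy_{t+1}−Δȳ) = -281.0816
Denominator Σ(Δy_t−Δȳ)² = 457.4286
r_1(Δy) = -281.0816 / 457.4286 = -0.614

-0.614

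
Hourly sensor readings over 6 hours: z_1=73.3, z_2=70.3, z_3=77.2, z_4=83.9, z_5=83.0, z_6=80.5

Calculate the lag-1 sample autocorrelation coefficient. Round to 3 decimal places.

Mean z̄ = (73.3 + 70.3 + 77.2 + 83.9 + 83.0 + 80.5)/6 = 78.0333
Deviations from mean: -4.7333, -7.7333, -0.8333, 5.8667, 4.9667, 2.4667
Numerator Σ_{t=1}^{5}(z_t−z̄)(z_{t+1}−z̄) = 79.5489
Denominator Σ(z_t−z̄)² = 148.0733
r_1 = 79.5489 / 148.0733 = 0.537

0.537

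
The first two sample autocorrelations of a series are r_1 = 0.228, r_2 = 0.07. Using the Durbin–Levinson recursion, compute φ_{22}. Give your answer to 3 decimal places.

0.019

φ_{22} = (r_2 − r_1²) / (1 − r_1²)
r_1² = (0.228)² = 0.051984
Numerator = 0.07 − 0.0520 = 0.0180; denominator = 1 − 0.0520 = 0.9480
φ_{22} = 0.0180 / 0.9480 = 0.019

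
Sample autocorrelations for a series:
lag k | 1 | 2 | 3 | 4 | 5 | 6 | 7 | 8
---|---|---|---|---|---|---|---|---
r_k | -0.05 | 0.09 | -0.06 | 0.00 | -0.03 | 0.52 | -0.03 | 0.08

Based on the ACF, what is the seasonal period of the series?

The largest autocorrelation is r_6 = 0.52; the remaining lags stay at or below 0.09.
The dominant spike at lag 6 indicates a seasonal period of 6.

6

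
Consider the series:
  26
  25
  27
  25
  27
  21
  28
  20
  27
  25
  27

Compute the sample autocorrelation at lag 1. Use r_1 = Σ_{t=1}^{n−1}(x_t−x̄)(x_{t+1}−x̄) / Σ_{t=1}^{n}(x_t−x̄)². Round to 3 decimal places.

Mean x̄ = (26 + 25 + 27 + 25 + 27 + 21 + 28 + 20 + 27 + 25 + 27)/11 = 25.2727
Numerator Σ_{t=1}^{10}(x_t−x̄)(x_{t+1}−x̄) = -45.0744
Denominator Σ(x_t−x̄)² = 66.1818
r_1 = -45.0744 / 66.1818 = -0.681

-0.681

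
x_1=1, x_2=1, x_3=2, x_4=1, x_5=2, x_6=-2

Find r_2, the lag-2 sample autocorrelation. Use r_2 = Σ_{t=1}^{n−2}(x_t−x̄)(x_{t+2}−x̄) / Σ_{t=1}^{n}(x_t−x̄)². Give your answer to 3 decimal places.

Mean x̄ = (1 + 1 + 2 + 1 + 2 − 2)/6 = 0.8333
Deviations from mean: 0.1667, 0.1667, 1.1667, 0.1667, 1.1667, -2.8333
Σ(x_t−x̄)(x_{t+2}−x̄) = (0.1944) + (0.0278) + (1.3611) + (-0.4722) = 1.1111
Denominator Σ(x_t−x̄)² = 10.8333
r_2 = 1.1111 / 10.8333 = 0.103

0.103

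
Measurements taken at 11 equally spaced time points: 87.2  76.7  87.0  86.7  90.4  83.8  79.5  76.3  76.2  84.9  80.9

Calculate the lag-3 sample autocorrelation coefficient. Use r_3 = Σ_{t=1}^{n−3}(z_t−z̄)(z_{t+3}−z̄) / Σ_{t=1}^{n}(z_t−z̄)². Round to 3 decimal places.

Mean z̄ = (87.2 + 76.7 + 87.0 + 86.7 + 90.4 + 83.8 + 79.5 + 76.3 + 76.2 + 84.9 + 80.9)/11 = 82.6909
Numerator Σ_{t=1}^{8}(z_t−z̄)(z_{t+3}−z̄) = -88.1912
Denominator Σ(z_t−z̄)² = 252.7691
r_3 = -88.1912 / 252.7691 = -0.349

-0.349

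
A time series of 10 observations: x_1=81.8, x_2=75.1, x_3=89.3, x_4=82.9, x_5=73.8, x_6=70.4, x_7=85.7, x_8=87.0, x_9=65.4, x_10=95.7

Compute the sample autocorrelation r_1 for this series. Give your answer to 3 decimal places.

Mean x̄ = (81.8 + 75.1 + 89.3 + 82.9 + 73.8 + 70.4 + 85.7 + 87.0 + 65.4 + 95.7)/10 = 80.7100
Numerator Σ_{t=1}^{9}(x_t−x̄)(x_{t+1}−x̄) = -325.2401
Denominator Σ(x_t−x̄)² = 788.8490
r_1 = -325.2401 / 788.8490 = -0.412

-0.412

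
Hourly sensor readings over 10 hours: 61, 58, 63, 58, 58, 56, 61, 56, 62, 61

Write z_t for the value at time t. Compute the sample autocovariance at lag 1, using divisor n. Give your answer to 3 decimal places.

Mean z̄ = (61 + 58 + 63 + 58 + 58 + 56 + 61 + 56 + 62 + 61)/10 = 59.4000
Σ_{t=1}^{9}(z_t−z̄)(z_{t+1}−z̄) = -21.1600
γ_1 = -21.1600 / 10 = -2.116

-2.116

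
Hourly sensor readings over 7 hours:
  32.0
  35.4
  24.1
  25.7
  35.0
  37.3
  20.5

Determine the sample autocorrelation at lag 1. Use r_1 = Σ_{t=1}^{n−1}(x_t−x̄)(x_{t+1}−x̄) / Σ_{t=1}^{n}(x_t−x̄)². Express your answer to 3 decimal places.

-0.196

Mean x̄ = (32.0 + 35.4 + 24.1 + 25.7 + 35.0 + 37.3 + 20.5)/7 = 30.0000
Deviations from mean: 2.0000, 5.4000, -5.9000, -4.3000, 5.0000, 7.3000, -9.5000
Numerator Σ_{t=1}^{6}(x_t−x̄)(x_{t+1}−x̄) = -50.0400
Denominator Σ(x_t−x̄)² = 255.0000
r_1 = -50.0400 / 255.0000 = -0.196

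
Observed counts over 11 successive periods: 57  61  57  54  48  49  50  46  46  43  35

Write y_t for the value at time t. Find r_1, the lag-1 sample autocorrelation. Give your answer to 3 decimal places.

0.599

Mean ȳ = (57 + 61 + 57 + 54 + 48 + 49 + 50 + 46 + 46 + 43 + 35)/11 = 49.6364
Numerator Σ_{t=1}^{10}(y_t−ȳ)(y_{t+1}−ȳ) = 326.3223
Denominator Σ(y_t−ȳ)² = 544.5455
r_1 = 326.3223 / 544.5455 = 0.599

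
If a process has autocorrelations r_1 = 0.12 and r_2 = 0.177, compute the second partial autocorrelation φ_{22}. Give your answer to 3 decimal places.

0.165

φ_{22} = (r_2 − r_1²) / (1 − r_1²)
r_1² = (0.12)² = 0.0144
Numerator = 0.177 − 0.0144 = 0.1626; denominator = 1 − 0.0144 = 0.9856
φ_{22} = 0.1626 / 0.9856 = 0.165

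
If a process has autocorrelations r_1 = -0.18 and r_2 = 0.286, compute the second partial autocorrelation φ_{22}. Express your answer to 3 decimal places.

0.262

φ_{22} = (r_2 − r_1²) / (1 − r_1²)
r_1² = (-0.18)² = 0.0324
Numerator = 0.286 − 0.0324 = 0.2536; denominator = 1 − 0.0324 = 0.9676
φ_{22} = 0.2536 / 0.9676 = 0.262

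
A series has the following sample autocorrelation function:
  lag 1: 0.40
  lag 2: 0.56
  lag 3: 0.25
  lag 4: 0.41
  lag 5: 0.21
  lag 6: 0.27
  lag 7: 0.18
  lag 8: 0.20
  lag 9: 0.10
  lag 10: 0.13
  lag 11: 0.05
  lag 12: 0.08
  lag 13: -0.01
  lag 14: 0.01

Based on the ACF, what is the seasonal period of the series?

The largest autocorrelation is r_2 = 0.56, with a weaker echo at lag 4 (0.41); the remaining lags stay at or below 0.40.
The dominant spike at lag 2 indicates a seasonal period of 2.

2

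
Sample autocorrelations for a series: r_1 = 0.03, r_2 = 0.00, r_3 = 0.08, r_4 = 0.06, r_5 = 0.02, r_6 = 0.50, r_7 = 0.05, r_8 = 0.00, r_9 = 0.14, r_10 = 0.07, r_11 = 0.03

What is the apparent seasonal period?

6

The largest autocorrelation is r_6 = 0.50; the remaining lags stay at or below 0.14.
The dominant spike at lag 6 indicates a seasonal period of 6.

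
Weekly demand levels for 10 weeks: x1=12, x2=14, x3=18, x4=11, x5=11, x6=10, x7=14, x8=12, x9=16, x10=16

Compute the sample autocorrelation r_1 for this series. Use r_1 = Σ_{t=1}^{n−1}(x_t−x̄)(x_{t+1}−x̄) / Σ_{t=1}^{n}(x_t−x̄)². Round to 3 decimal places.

0.081

Mean x̄ = (12 + 14 + 18 + 11 + 11 + 10 + 14 + 12 + 16 + 16)/10 = 13.4000
Numerator Σ_{t=1}^{9}(x_t−x̄)(x_{t+1}−x̄) = 5.0400
Denominator Σ(x_t−x̄)² = 62.4000
r_1 = 5.0400 / 62.4000 = 0.081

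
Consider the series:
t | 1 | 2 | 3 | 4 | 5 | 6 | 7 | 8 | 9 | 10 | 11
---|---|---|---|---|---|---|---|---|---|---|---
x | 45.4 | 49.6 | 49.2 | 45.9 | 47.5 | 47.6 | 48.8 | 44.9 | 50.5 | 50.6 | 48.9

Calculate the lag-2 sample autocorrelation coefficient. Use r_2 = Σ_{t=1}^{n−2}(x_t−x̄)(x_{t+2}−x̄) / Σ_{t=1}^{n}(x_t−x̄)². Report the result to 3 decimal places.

-0.230

Mean x̄ = (45.4 + 49.6 + 49.2 + 45.9 + 47.5 + 47.6 + 48.8 + 44.9 + 50.5 + 50.6 + 48.9)/11 = 48.0818
Numerator Σ_{t=1}^{9}(x_t−x̄)(x_{t+2}−x̄) = -9.0925
Denominator Σ(x_t−x̄)² = 39.5764
r_2 = -9.0925 / 39.5764 = -0.230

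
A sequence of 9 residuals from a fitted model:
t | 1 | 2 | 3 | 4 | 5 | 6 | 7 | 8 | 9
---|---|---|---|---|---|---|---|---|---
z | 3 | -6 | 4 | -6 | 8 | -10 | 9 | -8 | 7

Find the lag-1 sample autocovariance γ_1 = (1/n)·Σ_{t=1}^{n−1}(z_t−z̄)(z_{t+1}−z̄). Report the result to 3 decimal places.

-45.668

Mean z̄ = (3 − 6 + 4 − 6 + 8 − 10 + 9 − 8 + 7)/9 = 0.1111
Σ_{t=1}^{8}(z_t−z̄)(z_{t+1}−z̄) = -411.0123
γ_1 = -411.0123 / 9 = -45.668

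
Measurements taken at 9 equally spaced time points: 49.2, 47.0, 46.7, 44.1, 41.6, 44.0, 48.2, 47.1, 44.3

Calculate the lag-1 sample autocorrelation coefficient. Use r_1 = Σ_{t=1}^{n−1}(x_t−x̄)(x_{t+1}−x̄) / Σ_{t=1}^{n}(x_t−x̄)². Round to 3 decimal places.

Mean x̄ = (49.2 + 47.0 + 46.7 + 44.1 + 41.6 + 44.0 + 48.2 + 47.1 + 44.3)/9 = 45.8000
Numerator Σ_{t=1}^{8}(x_t−x̄)(x_{t+1}−x̄) = 15.1800
Denominator Σ(x_t−x̄)² = 47.2800
r_1 = 15.1800 / 47.2800 = 0.321

0.321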